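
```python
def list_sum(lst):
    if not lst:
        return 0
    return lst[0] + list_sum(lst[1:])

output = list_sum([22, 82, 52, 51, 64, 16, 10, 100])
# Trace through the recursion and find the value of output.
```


list_sum([22, 82, 52, 51, 64, 16, 10, 100])
= 22 + list_sum([82, 52, 51, 64, 16, 10, 100])
= 22 + 82 + list_sum([52, 51, 64, 16, 10, 100])
= 22 + 82 + 52 + list_sum([51, 64, 16, 10, 100])
= 22 + 82 + 52 + 51 + list_sum([64, 16, 10, 100])
= 22 + 82 + 52 + 51 + 64 + list_sum([16, 10, 100])
= 22 + 82 + 52 + 51 + 64 + 16 + list_sum([10, 100])
= 22 + 82 + 52 + 51 + 64 + 16 + 10 + list_sum([100])
= 22 + 82 + 52 + 51 + 64 + 16 + 10 + 100 + list_sum([])
= 22 + 82 + 52 + 51 + 64 + 16 + 10 + 100 + 0
= 397


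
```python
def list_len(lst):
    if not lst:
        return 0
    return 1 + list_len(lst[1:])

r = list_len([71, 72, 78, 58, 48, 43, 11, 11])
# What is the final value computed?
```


list_len([71, 72, 78, 58, 48, 43, 11, 11])
= 1 + list_len([72, 78, 58, 48, 43, 11, 11])
= 1 + 1 + list_len([78, 58, 48, 43, 11, 11])
= 1 + 1 + 1 + list_len([58, 48, 43, 11, 11])
= 1 + 1 + 1 + 1 + list_len([48, 43, 11, 11])
= 1 + 1 + 1 + 1 + 1 + list_len([43, 11, 11])
= 1 + 1 + 1 + 1 + 1 + 1 + list_len([11, 11])
= 1 + 1 + 1 + 1 + 1 + 1 + 1 + list_len([11])
= 1 + 1 + 1 + 1 + 1 + 1 + 1 + 1 + list_len([])
= 1 + 1 + 1 + 1 + 1 + 1 + 1 + 1 + 0
= 8


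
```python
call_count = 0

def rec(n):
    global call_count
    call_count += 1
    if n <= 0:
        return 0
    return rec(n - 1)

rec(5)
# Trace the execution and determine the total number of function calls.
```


rec(5) calls rec(4) calls ... calls rec(0)
Total calls: 5 + 1 (for base case) = 6


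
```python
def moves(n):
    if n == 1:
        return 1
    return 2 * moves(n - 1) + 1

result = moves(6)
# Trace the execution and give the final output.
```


moves(6)
= 2 * moves(5) + 1
= 2 * (2 * moves(4) + 1) + 1
= 2 * (2 * (2 * moves(3) + 1) + 1) + 1
= 2 * (2 * (2 * (2 * moves(2) + 1) + 1) + 1) + 1
= 2 * (2 * (2 * (2 * (2 * moves(1) + 1) + 1) + 1) + 1) + 1
Now compute bottom-up:
moves(1) = 1
moves(2) = 2 * 1 + 1 = 3
moves(3) = 2 * 3 + 1 = 7
moves(4) = 2 * 7 + 1 = 15
moves(5) = 2 * 15 + 1 = 31
moves(6) = 2 * 31 + 1 = 63
= 63


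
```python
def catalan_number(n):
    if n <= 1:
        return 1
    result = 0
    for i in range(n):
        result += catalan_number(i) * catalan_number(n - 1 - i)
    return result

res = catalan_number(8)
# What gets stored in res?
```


catalan_number(8)
= sum of catalan_number(i) * catalan_number(8-1-i) for i in 0..7
First compute sub-values bottom-up:
  catalan_number(0) = 1, catalan_number(1) = 1
  catalan_number(2) = 1*1 + 1*1 = 2
  catalan_number(3) = 1*2 + 1*1 + 2*1 = 5
  catalan_number(4) = 1*5 + 1*2 + 2*1 + 5*1 = 14
  catalan_number(5) = 1*14 + 1*5 + 2*2 + 5*1 + 14*1 = 42
  catalan_number(6) = 1*42 + 1*14 + 2*5 + 5*2 + 14*1 + 42*1 = 132
  catalan_number(7) = 1*132 + 1*42 + 2*14 + 5*5 + 14*2 + 42*1 + 132*1 = 429
Now catalan_number(8):
  catalan_number(0)*catalan_number(7) = 1*429 = 429
  catalan_number(1)*catalan_number(6) = 1*132 = 132
  catalan_number(2)*catalan_number(5) = 2*42 = 84
  catalan_number(3)*catalan_number(4) = 5*14 = 70
  catalan_number(4)*catalan_number(3) = 14*5 = 70
  catalan_number(5)*catalan_number(2) = 42*2 = 84
  catalan_number(6)*catalan_number(1) = 132*1 = 132
  catalan_number(7)*catalan_number(0) = 429*1 = 429
= 429 + 132 + 84 + 70 + 70 + 84 + 132 + 429
= 1430


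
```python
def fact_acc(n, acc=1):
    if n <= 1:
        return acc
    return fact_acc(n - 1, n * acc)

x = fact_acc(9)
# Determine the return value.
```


fact_acc(9, 1)
= fact_acc(8, 9 * 1) = fact_acc(8, 9)
= fact_acc(7, 8 * 9) = fact_acc(7, 72)
= fact_acc(6, 7 * 72) = fact_acc(6, 504)
= fact_acc(5, 6 * 504) = fact_acc(5, 3024)
= fact_acc(4, 5 * 3024) = fact_acc(4, 15120)
= fact_acc(3, 4 * 15120) = fact_acc(3, 60480)
= fact_acc(2, 3 * 60480) = fact_acc(2, 181440)
= fact_acc(1, 2 * 181440) = fact_acc(1, 362880)
n <= 1, return acc = 362880


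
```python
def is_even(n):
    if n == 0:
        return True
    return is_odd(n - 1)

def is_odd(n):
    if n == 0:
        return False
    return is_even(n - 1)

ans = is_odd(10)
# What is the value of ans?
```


is_odd(10)
= is_even(9)
= is_odd(8)
= is_even(7)
= is_odd(6)
= is_even(5)
= is_odd(4)
= is_even(3)
= is_odd(2)
= is_even(1)
= is_odd(0)
n == 0: return False
= False


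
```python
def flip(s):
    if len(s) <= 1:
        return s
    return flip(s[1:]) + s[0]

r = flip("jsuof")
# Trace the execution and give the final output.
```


flip("jsuof")
= flip("suof") + "j"
= flip("uof") + "s" + "j"
= flip("of") + "u" + "s" + "j"
= flip("f") + "o" + "u" + "s" + "j"
= "f" + "o" + "u" + "s" + "j"
= "fousj"


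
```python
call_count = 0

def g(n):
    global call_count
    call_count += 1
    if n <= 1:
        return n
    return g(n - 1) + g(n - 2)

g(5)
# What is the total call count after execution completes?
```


g(5) calls g(4) and g(3); each non-base call branches into two more.
Let C(k) = total number of calls made by g(k), including the call to g(k) itself.
Base cases: C(0) = 1, C(1) = 1
Recurrence: C(k) = 1 + C(k-1) + C(k-2)
  C(2) = 1 + C(1) + C(0) = 1 + 1 + 1 = 3
  C(3) = 1 + C(2) + C(1) = 1 + 3 + 1 = 5
  C(4) = 1 + C(3) + C(2) = 1 + 5 + 3 = 9
  C(5) = 1 + C(4) + C(3) = 1 + 9 + 5 = 15
Total calls = C(5) = 15


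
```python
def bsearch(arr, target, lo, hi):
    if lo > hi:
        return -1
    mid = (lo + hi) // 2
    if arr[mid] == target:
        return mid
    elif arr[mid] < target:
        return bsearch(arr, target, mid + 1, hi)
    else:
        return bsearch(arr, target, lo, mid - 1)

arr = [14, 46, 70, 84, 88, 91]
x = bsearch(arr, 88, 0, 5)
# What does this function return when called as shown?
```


bsearch(arr, 88, 0, 5)
lo=0, hi=5, mid=2, arr[mid]=70
70 < 88, search right half
lo=3, hi=5, mid=4, arr[mid]=88
arr[4] == 88, found at index 4
= 4


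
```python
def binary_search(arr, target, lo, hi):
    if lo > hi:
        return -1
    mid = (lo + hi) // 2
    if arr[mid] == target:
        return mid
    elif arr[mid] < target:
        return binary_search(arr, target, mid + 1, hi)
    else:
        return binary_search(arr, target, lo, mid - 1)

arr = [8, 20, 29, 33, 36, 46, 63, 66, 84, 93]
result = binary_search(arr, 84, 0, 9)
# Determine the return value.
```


binary_search(arr, 84, 0, 9)
lo=0, hi=9, mid=4, arr[mid]=36
36 < 84, search right half
lo=5, hi=9, mid=7, arr[mid]=66
66 < 84, search right half
lo=8, hi=9, mid=8, arr[mid]=84
arr[8] == 84, found at index 8
= 8


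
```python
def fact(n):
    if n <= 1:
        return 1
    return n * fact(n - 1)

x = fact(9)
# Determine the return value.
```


fact(9)
= 9 * fact(8)
= 9 * 8 * fact(7)
= 9 * 8 * 7 * fact(6)
= 9 * 8 * 7 * 6 * fact(5)
= 9 * 8 * 7 * 6 * 5 * fact(4)
= 9 * 8 * 7 * 6 * 5 * 4 * fact(3)
= 9 * 8 * 7 * 6 * 5 * 4 * 3 * fact(2)
= 9 * 8 * 7 * 6 * 5 * 4 * 3 * 2 * fact(1)
= 9 * 8 * 7 * 6 * 5 * 4 * 3 * 2 * 1
= 362880


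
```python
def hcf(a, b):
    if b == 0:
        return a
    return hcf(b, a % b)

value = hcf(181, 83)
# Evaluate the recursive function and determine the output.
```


hcf(181, 83)
= hcf(83, 181 % 83) = hcf(83, 15)
= hcf(15, 83 % 15) = hcf(15, 8)
= hcf(8, 15 % 8) = hcf(8, 7)
= hcf(7, 8 % 7) = hcf(7, 1)
= hcf(1, 7 % 1) = hcf(1, 0)
b == 0, return a = 1


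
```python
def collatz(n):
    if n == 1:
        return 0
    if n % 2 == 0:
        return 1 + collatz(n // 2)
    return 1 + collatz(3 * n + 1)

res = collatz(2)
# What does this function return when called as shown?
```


collatz(2)
2 is even -> collatz(1)
Reached 1 after 1 steps
= 1


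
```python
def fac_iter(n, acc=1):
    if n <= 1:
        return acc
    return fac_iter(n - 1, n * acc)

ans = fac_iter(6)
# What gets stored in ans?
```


fac_iter(6, 1)
= fac_iter(5, 6 * 1) = fac_iter(5, 6)
= fac_iter(4, 5 * 6) = fac_iter(4, 30)
= fac_iter(3, 4 * 30) = fac_iter(3, 120)
= fac_iter(2, 3 * 120) = fac_iter(2, 360)
= fac_iter(1, 2 * 360) = fac_iter(1, 720)
n <= 1, return acc = 720


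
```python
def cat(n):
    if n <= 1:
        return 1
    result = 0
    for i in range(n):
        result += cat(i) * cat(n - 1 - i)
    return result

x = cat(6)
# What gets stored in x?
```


cat(6)
= sum of cat(i) * cat(6-1-i) for i in 0..5
First compute sub-values bottom-up:
  cat(0) = 1, cat(1) = 1
  cat(2) = 1*1 + 1*1 = 2
  cat(3) = 1*2 + 1*1 + 2*1 = 5
  cat(4) = 1*5 + 1*2 + 2*1 + 5*1 = 14
  cat(5) = 1*14 + 1*5 + 2*2 + 5*1 + 14*1 = 42
Now cat(6):
  cat(0)*cat(5) = 1*42 = 42
  cat(1)*cat(4) = 1*14 = 14
  cat(2)*cat(3) = 2*5 = 10
  cat(3)*cat(2) = 5*2 = 10
  cat(4)*cat(1) = 14*1 = 14
  cat(5)*cat(0) = 42*1 = 42
= 42 + 14 + 10 + 10 + 14 + 42
= 132


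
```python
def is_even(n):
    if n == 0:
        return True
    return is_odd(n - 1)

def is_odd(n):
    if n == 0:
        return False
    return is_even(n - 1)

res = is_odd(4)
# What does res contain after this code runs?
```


is_odd(4)
= is_even(3)
= is_odd(2)
= is_even(1)
= is_odd(0)
n == 0: return False
= False


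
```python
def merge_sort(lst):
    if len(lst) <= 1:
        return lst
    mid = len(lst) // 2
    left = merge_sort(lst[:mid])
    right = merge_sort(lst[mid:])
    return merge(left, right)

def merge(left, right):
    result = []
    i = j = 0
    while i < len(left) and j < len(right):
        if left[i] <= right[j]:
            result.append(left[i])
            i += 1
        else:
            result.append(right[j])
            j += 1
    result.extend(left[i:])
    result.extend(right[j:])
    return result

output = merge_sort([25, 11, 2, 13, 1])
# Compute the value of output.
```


merge_sort([25, 11, 2, 13, 1])
Split into [25, 11] and [2, 13, 1]
Left sorted: [11, 25]
Right sorted: [1, 2, 13]
Merge [11, 25] and [1, 2, 13]
= [1, 2, 11, 13, 25]


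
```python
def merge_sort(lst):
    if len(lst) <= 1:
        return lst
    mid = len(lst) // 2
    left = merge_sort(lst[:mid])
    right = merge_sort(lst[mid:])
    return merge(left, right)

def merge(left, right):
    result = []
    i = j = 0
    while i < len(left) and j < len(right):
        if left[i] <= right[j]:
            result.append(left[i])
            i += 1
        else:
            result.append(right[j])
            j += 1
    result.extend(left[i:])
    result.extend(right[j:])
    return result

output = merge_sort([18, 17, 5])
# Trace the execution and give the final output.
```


merge_sort([18, 17, 5])
Split into [18] and [17, 5]
Left sorted: [18]
Right sorted: [5, 17]
Merge [18] and [5, 17]
= [5, 17, 18]


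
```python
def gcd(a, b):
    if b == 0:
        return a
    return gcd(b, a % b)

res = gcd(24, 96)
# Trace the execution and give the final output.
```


gcd(24, 96)
= gcd(96, 24 % 96) = gcd(96, 24)
= gcd(24, 96 % 24) = gcd(24, 0)
b == 0, return a = 24


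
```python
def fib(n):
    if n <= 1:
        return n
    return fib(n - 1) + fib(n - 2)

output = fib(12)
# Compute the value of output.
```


fib(12)
= fib(11) + fib(10)
= (fib(10) + fib(9)) + fib(10)
Computing bottom-up: fib(0)=0, fib(1)=1, fib(2)=1, fib(3)=2, fib(4)=3, fib(5)=5, fib(6)=8, fib(7)=13, fib(8)=21, fib(9)=34, fib(10)=55, fib(11)=89, fib(12)=144
= 144


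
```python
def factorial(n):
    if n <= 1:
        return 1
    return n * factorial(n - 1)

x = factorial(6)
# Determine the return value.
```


factorial(6)
= 6 * factorial(5)
= 6 * 5 * factorial(4)
= 6 * 5 * 4 * factorial(3)
= 6 * 5 * 4 * 3 * factorial(2)
= 6 * 5 * 4 * 3 * 2 * factorial(1)
= 6 * 5 * 4 * 3 * 2 * 1
= 720


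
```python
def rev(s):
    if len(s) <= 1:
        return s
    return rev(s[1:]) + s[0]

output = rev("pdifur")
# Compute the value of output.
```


rev("pdifur")
= rev("difur") + "p"
= rev("ifur") + "d" + "p"
= rev("fur") + "i" + "d" + "p"
= rev("ur") + "f" + "i" + "d" + "p"
= rev("r") + "u" + "f" + "i" + "d" + "p"
= "r" + "u" + "f" + "i" + "d" + "p"
= "rufidp"


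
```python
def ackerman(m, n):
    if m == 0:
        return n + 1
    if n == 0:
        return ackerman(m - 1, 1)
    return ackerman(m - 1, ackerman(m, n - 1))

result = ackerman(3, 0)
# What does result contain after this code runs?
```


ackerman(3, 0)
n == 0: return ackerman(2, 1)
= ackerman(2, 1) = 5
= 5


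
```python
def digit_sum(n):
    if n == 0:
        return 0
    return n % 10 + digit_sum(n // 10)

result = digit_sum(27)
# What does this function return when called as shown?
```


digit_sum(27)
= 7 + digit_sum(2)
= 7 + 2 + digit_sum(0)
= 7 + 2 + 0
= 9


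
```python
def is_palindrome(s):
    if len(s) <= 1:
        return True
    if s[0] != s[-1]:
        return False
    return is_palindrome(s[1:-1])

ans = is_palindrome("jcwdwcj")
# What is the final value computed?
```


is_palindrome("jcwdwcj")
"jcwdwcj": s[0]='j' == s[-1]='j' -> is_palindrome("cwdwc")
"cwdwc": s[0]='c' == s[-1]='c' -> is_palindrome("wdw")
"wdw": s[0]='w' == s[-1]='w' -> is_palindrome("d")
"d": len <= 1 -> True
= True


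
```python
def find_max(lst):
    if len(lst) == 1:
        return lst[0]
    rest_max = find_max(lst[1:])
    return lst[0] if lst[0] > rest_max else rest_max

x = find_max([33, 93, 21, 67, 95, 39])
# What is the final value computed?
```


find_max([33, 93, 21, 67, 95, 39])
= compare 33 with find_max([93, 21, 67, 95, 39])
= compare 93 with find_max([21, 67, 95, 39])
= compare 21 with find_max([67, 95, 39])
= compare 67 with find_max([95, 39])
= compare 95 with find_max([39])
Base: find_max([39]) = 39
compare 95 with 39: max = 95
compare 67 with 95: max = 95
compare 21 with 95: max = 95
compare 93 with 95: max = 95
compare 33 with 95: max = 95
= 95


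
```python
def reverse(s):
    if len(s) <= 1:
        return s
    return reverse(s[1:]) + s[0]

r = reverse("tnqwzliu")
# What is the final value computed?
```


reverse("tnqwzliu")
= reverse("nqwzliu") + "t"
= reverse("qwzliu") + "n" + "t"
= reverse("wzliu") + "q" + "n" + "t"
= reverse("zliu") + "w" + "q" + "n" + "t"
= reverse("liu") + "z" + "w" + "q" + "n" + "t"
= reverse("iu") + "l" + "z" + "w" + "q" + "n" + "t"
= reverse("u") + "i" + "l" + "z" + "w" + "q" + "n" + "t"
= "u" + "i" + "l" + "z" + "w" + "q" + "n" + "t"
= "uilzwqnt"


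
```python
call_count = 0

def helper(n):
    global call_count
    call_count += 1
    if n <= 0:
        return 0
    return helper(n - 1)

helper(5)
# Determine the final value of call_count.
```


helper(5) calls helper(4) calls ... calls helper(0)
Total calls: 5 + 1 (for base case) = 6


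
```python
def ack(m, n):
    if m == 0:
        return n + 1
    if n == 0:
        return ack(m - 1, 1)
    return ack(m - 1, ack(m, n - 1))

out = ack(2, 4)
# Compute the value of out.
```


ack(2, 4)
= ack(1, ack(2, 3))
First compute ack(2, 3) = 9
= ack(1, 9)
= 11


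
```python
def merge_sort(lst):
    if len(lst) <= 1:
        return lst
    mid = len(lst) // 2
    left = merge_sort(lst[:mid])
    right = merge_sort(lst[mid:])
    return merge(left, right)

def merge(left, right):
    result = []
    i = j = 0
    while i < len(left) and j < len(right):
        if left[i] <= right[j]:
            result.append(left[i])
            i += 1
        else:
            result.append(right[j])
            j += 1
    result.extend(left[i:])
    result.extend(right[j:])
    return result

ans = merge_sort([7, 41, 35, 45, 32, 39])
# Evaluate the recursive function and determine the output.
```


merge_sort([7, 41, 35, 45, 32, 39])
Split into [7, 41, 35] and [45, 32, 39]
Left sorted: [7, 35, 41]
Right sorted: [32, 39, 45]
Merge [7, 35, 41] and [32, 39, 45]
= [7, 32, 35, 39, 41, 45]


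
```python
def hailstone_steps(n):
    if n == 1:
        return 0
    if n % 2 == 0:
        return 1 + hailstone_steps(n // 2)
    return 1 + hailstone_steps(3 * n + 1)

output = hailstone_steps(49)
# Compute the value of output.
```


hailstone_steps(49)
49 is odd -> 3*49+1 = 148 -> hailstone_steps(148)
148 is even -> hailstone_steps(74)
74 is even -> hailstone_steps(37)
37 is odd -> 3*37+1 = 112 -> hailstone_steps(112)
112 is even -> hailstone_steps(56)
56 is even -> hailstone_steps(28)
28 is even -> hailstone_steps(14)
14 is even -> hailstone_steps(7)
7 is odd -> 3*7+1 = 22 -> hailstone_steps(22)
22 is even -> hailstone_steps(11)
11 is odd -> 3*11+1 = 34 -> hailstone_steps(34)
34 is even -> hailstone_steps(17)
17 is odd -> 3*17+1 = 52 -> hailstone_steps(52)
52 is even -> hailstone_steps(26)
26 is even -> hailstone_steps(13)
13 is odd -> 3*13+1 = 40 -> hailstone_steps(40)
40 is even -> hailstone_steps(20)
20 is even -> hailstone_steps(10)
10 is even -> hailstone_steps(5)
5 is odd -> 3*5+1 = 16 -> hailstone_steps(16)
16 is even -> hailstone_steps(8)
8 is even -> hailstone_steps(4)
4 is even -> hailstone_steps(2)
2 is even -> hailstone_steps(1)
Reached 1 after 24 steps
= 24


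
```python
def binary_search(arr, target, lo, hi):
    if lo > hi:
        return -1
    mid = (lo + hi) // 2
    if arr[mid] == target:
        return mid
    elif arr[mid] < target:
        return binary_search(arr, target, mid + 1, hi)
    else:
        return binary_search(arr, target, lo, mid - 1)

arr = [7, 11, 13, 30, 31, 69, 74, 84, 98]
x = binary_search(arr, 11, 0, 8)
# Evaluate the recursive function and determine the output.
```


binary_search(arr, 11, 0, 8)
lo=0, hi=8, mid=4, arr[mid]=31
31 > 11, search left half
lo=0, hi=3, mid=1, arr[mid]=11
arr[1] == 11, found at index 1
= 1


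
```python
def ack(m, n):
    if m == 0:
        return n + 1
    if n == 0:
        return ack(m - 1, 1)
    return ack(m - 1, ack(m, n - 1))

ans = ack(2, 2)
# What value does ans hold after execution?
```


ack(2, 2)
= ack(1, ack(2, 1))
First compute ack(2, 1) = 5
= ack(1, 5)
= 7


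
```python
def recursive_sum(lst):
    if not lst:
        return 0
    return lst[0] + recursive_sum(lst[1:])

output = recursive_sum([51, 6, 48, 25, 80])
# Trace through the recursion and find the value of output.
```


recursive_sum([51, 6, 48, 25, 80])
= 51 + recursive_sum([6, 48, 25, 80])
= 51 + 6 + recursive_sum([48, 25, 80])
= 51 + 6 + 48 + recursive_sum([25, 80])
= 51 + 6 + 48 + 25 + recursive_sum([80])
= 51 + 6 + 48 + 25 + 80 + recursive_sum([])
= 51 + 6 + 48 + 25 + 80 + 0
= 210


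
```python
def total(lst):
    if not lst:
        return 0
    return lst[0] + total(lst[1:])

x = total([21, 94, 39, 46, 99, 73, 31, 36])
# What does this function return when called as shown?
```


total([21, 94, 39, 46, 99, 73, 31, 36])
= 21 + total([94, 39, 46, 99, 73, 31, 36])
= 21 + 94 + total([39, 46, 99, 73, 31, 36])
= 21 + 94 + 39 + total([46, 99, 73, 31, 36])
= 21 + 94 + 39 + 46 + total([99, 73, 31, 36])
= 21 + 94 + 39 + 46 + 99 + total([73, 31, 36])
= 21 + 94 + 39 + 46 + 99 + 73 + total([31, 36])
= 21 + 94 + 39 + 46 + 99 + 73 + 31 + total([36])
= 21 + 94 + 39 + 46 + 99 + 73 + 31 + 36 + total([])
= 21 + 94 + 39 + 46 + 99 + 73 + 31 + 36 + 0
= 439


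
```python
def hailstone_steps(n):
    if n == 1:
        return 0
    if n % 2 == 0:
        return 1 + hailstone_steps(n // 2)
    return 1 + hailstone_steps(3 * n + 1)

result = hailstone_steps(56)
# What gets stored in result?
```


hailstone_steps(56)
56 is even -> hailstone_steps(28)
28 is even -> hailstone_steps(14)
14 is even -> hailstone_steps(7)
7 is odd -> 3*7+1 = 22 -> hailstone_steps(22)
22 is even -> hailstone_steps(11)
11 is odd -> 3*11+1 = 34 -> hailstone_steps(34)
34 is even -> hailstone_steps(17)
17 is odd -> 3*17+1 = 52 -> hailstone_steps(52)
52 is even -> hailstone_steps(26)
26 is even -> hailstone_steps(13)
13 is odd -> 3*13+1 = 40 -> hailstone_steps(40)
40 is even -> hailstone_steps(20)
20 is even -> hailstone_steps(10)
10 is even -> hailstone_steps(5)
5 is odd -> 3*5+1 = 16 -> hailstone_steps(16)
16 is even -> hailstone_steps(8)
8 is even -> hailstone_steps(4)
4 is even -> hailstone_steps(2)
2 is even -> hailstone_steps(1)
Reached 1 after 19 steps
= 19


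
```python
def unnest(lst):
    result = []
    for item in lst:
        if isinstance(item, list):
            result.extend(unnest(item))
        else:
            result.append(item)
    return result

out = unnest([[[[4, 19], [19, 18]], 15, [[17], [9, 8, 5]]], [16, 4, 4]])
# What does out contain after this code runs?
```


unnest([[[[4, 19], [19, 18]], 15, [[17], [9, 8, 5]]], [16, 4, 4]])
Processing each element:
  [[[4, 19], [19, 18]], 15, [[17], [9, 8, 5]]] is a list -> unnest recursively -> [4, 19, 19, 18, 15, 17, 9, 8, 5]
  [16, 4, 4] is a list -> unnest recursively -> [16, 4, 4]
= [4, 19, 19, 18, 15, 17, 9, 8, 5, 16, 4, 4]


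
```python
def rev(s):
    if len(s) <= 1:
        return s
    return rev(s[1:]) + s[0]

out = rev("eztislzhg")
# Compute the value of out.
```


rev("eztislzhg")
= rev("ztislzhg") + "e"
= rev("tislzhg") + "z" + "e"
= rev("islzhg") + "t" + "z" + "e"
= rev("slzhg") + "i" + "t" + "z" + "e"
= rev("lzhg") + "s" + "i" + "t" + "z" + "e"
= rev("zhg") + "l" + "s" + "i" + "t" + "z" + "e"
= rev("hg") + "z" + "l" + "s" + "i" + "t" + "z" + "e"
= rev("g") + "h" + "z" + "l" + "s" + "i" + "t" + "z" + "e"
= "g" + "h" + "z" + "l" + "s" + "i" + "t" + "z" + "e"
= "ghzlsitze"


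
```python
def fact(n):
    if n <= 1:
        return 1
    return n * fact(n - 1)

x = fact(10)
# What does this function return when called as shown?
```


fact(10)
= 10 * fact(9)
= 10 * 9 * fact(8)
= 10 * 9 * 8 * fact(7)
= 10 * 9 * 8 * 7 * fact(6)
= 10 * 9 * 8 * 7 * 6 * fact(5)
= 10 * 9 * 8 * 7 * 6 * 5 * fact(4)
= 10 * 9 * 8 * 7 * 6 * 5 * 4 * fact(3)
= 10 * 9 * 8 * 7 * 6 * 5 * 4 * 3 * fact(2)
= 10 * 9 * 8 * 7 * 6 * 5 * 4 * 3 * 2 * fact(1)
= 10 * 9 * 8 * 7 * 6 * 5 * 4 * 3 * 2 * 1
= 3628800


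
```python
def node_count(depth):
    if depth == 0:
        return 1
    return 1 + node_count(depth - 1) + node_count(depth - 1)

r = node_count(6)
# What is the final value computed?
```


node_count(6)
= 1 + node_count(5) + node_count(5)
= 1 + 2 * node_count(5)
node_count(k) = 2^(k+1) - 1
node_count(0) = 1
node_count(1) = 3
node_count(2) = 7
node_count(3) = 15
node_count(4) = 31
node_count(6) = 2^7 - 1 = 127


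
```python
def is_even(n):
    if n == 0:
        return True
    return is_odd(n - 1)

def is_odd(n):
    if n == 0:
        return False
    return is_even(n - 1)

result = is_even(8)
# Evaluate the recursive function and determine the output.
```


is_even(8)
= is_odd(7)
= is_even(6)
= is_odd(5)
= is_even(4)
= is_odd(3)
= is_even(2)
= is_odd(1)
= is_even(0)
n == 0: return True
= True


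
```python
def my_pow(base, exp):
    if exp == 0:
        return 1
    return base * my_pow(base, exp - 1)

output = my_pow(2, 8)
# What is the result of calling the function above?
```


my_pow(2, 8)
= 2 * my_pow(2, 7)
= 2 * 2 * my_pow(2, 6)
= 2 * 2 * 2 * my_pow(2, 5)
= 2 * 2 * 2 * 2 * my_pow(2, 4)
= 2 * 2 * 2 * 2 * 2 * my_pow(2, 3)
= 2 * 2 * 2 * 2 * 2 * 2 * my_pow(2, 2)
= 2 * 2 * 2 * 2 * 2 * 2 * 2 * my_pow(2, 1)
= 2 * 2 * 2 * 2 * 2 * 2 * 2 * 2 * my_pow(2, 0)
= 2 * 2 * 2 * 2 * 2 * 2 * 2 * 2 * 1
= 256


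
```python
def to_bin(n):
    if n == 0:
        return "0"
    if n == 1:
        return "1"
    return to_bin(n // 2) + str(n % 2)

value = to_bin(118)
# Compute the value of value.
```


to_bin(118)
= to_bin(59) + "0"
= to_bin(29) + "1" + "0"
= to_bin(14) + "1" + "1" + "0"
= to_bin(7) + "0" + "1" + "1" + "0"
= to_bin(3) + "1" + "0" + "1" + "1" + "0"
= to_bin(1) + "1" + "1" + "0" + "1" + "1" + "0"
= "1" + "1" + "1" + "0" + "1" + "1" + "0"
= "1110110"


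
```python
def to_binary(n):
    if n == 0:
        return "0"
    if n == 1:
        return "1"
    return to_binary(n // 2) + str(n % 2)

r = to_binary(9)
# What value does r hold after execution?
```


to_binary(9)
= to_binary(4) + "1"
= to_binary(2) + "0" + "1"
= to_binary(1) + "0" + "0" + "1"
= "1" + "0" + "0" + "1"
= "1001"


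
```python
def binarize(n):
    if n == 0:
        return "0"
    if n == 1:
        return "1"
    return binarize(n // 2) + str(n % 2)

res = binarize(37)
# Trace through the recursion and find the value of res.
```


binarize(37)
= binarize(18) + "1"
= binarize(9) + "0" + "1"
= binarize(4) + "1" + "0" + "1"
= binarize(2) + "0" + "1" + "0" + "1"
= binarize(1) + "0" + "0" + "1" + "0" + "1"
= "1" + "0" + "0" + "1" + "0" + "1"
= "100101"


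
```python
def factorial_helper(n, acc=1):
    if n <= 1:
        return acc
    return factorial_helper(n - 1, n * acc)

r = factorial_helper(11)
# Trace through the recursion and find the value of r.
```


factorial_helper(11, 1)
= factorial_helper(10, 11 * 1) = factorial_helper(10, 11)
= factorial_helper(9, 10 * 11) = factorial_helper(9, 110)
= factorial_helper(8, 9 * 110) = factorial_helper(8, 990)
= factorial_helper(7, 8 * 990) = factorial_helper(7, 7920)
= factorial_helper(6, 7 * 7920) = factorial_helper(6, 55440)
= factorial_helper(5, 6 * 55440) = factorial_helper(5, 332640)
= factorial_helper(4, 5 * 332640) = factorial_helper(4, 1663200)
= factorial_helper(3, 4 * 1663200) = factorial_helper(3, 6652800)
= factorial_helper(2, 3 * 6652800) = factorial_helper(2, 19958400)
= factorial_helper(1, 2 * 19958400) = factorial_helper(1, 39916800)
n <= 1, return acc = 39916800


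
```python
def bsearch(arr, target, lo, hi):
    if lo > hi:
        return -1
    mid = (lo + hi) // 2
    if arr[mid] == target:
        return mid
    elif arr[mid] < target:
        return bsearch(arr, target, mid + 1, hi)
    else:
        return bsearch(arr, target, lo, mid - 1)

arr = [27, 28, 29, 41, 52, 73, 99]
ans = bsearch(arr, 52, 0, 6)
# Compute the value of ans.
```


bsearch(arr, 52, 0, 6)
lo=0, hi=6, mid=3, arr[mid]=41
41 < 52, search right half
lo=4, hi=6, mid=5, arr[mid]=73
73 > 52, search left half
lo=4, hi=4, mid=4, arr[mid]=52
arr[4] == 52, found at index 4
= 4


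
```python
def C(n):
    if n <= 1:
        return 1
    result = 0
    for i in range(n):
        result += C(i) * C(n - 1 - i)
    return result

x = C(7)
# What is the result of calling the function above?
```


C(7)
= sum of C(i) * C(7-1-i) for i in 0..6
First compute sub-values bottom-up:
  C(0) = 1, C(1) = 1
  C(2) = 1*1 + 1*1 = 2
  C(3) = 1*2 + 1*1 + 2*1 = 5
  C(4) = 1*5 + 1*2 + 2*1 + 5*1 = 14
  C(5) = 1*14 + 1*5 + 2*2 + 5*1 + 14*1 = 42
  C(6) = 1*42 + 1*14 + 2*5 + 5*2 + 14*1 + 42*1 = 132
Now C(7):
  C(0)*C(6) = 1*132 = 132
  C(1)*C(5) = 1*42 = 42
  C(2)*C(4) = 2*14 = 28
  C(3)*C(3) = 5*5 = 25
  C(4)*C(2) = 14*2 = 28
  C(5)*C(1) = 42*1 = 42
  C(6)*C(0) = 132*1 = 132
= 132 + 42 + 28 + 25 + 28 + 42 + 132
= 429


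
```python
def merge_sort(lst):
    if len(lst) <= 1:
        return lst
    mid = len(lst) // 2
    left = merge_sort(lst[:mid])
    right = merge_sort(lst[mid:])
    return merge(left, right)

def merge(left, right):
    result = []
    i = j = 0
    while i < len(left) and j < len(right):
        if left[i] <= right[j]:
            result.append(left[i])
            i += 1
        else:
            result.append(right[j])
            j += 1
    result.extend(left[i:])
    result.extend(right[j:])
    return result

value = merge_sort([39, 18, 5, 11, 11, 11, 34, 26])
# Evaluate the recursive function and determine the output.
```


merge_sort([39, 18, 5, 11, 11, 11, 34, 26])
Split into [39, 18, 5, 11] and [11, 11, 34, 26]
Left sorted: [5, 11, 18, 39]
Right sorted: [11, 11, 26, 34]
Merge [5, 11, 18, 39] and [11, 11, 26, 34]
= [5, 11, 11, 11, 18, 26, 34, 39]


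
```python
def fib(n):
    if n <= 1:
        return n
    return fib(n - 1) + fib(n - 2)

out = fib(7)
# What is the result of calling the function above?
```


fib(7)
= fib(6) + fib(5)
= (fib(5) + fib(4)) + fib(5)
Computing bottom-up: fib(0)=0, fib(1)=1, fib(2)=1, fib(3)=2, fib(4)=3, fib(5)=5, fib(6)=8, fib(7)=13
= 13


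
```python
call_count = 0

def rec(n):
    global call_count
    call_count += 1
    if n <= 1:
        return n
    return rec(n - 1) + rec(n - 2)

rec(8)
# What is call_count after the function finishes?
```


rec(8) calls rec(7) and rec(6); each non-base call branches into two more.
Let C(k) = total number of calls made by rec(k), including the call to rec(k) itself.
Base cases: C(0) = 1, C(1) = 1
Recurrence: C(k) = 1 + C(k-1) + C(k-2)
  C(2) = 1 + C(1) + C(0) = 1 + 1 + 1 = 3
  C(3) = 1 + C(2) + C(1) = 1 + 3 + 1 = 5
  C(4) = 1 + C(3) + C(2) = 1 + 5 + 3 = 9
  C(5) = 1 + C(4) + C(3) = 1 + 9 + 5 = 15
  C(6) = 1 + C(5) + C(4) = 1 + 15 + 9 = 25
  C(7) = 1 + C(6) + C(5) = 1 + 25 + 15 = 41
  C(8) = 1 + C(7) + C(6) = 1 + 41 + 25 = 67
Total calls = C(8) = 67


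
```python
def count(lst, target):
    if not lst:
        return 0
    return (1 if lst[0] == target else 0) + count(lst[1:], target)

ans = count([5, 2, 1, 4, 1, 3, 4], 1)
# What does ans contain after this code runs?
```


count([5, 2, 1, 4, 1, 3, 4], 1)
lst[0]=5 != 1: 0 + count([2, 1, 4, 1, 3, 4], 1)
lst[0]=2 != 1: 0 + count([1, 4, 1, 3, 4], 1)
lst[0]=1 == 1: 1 + count([4, 1, 3, 4], 1)
lst[0]=4 != 1: 0 + count([1, 3, 4], 1)
lst[0]=1 == 1: 1 + count([3, 4], 1)
lst[0]=3 != 1: 0 + count([4], 1)
lst[0]=4 != 1: 0 + count([], 1)
= 2


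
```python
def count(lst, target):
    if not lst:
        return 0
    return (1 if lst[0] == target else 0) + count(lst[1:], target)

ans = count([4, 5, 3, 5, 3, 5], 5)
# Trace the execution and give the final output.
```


count([4, 5, 3, 5, 3, 5], 5)
lst[0]=4 != 5: 0 + count([5, 3, 5, 3, 5], 5)
lst[0]=5 == 5: 1 + count([3, 5, 3, 5], 5)
lst[0]=3 != 5: 0 + count([5, 3, 5], 5)
lst[0]=5 == 5: 1 + count([3, 5], 5)
lst[0]=3 != 5: 0 + count([5], 5)
lst[0]=5 == 5: 1 + count([], 5)
= 3


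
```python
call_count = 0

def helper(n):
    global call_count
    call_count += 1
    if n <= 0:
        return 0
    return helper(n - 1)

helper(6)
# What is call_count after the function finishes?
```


helper(6) calls helper(5) calls ... calls helper(0)
Total calls: 6 + 1 (for base case) = 7


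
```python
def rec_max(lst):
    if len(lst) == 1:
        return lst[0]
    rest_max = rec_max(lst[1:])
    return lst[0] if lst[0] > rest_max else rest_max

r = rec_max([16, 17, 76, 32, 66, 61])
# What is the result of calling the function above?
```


rec_max([16, 17, 76, 32, 66, 61])
= compare 16 with rec_max([17, 76, 32, 66, 61])
= compare 17 with rec_max([76, 32, 66, 61])
= compare 76 with rec_max([32, 66, 61])
= compare 32 with rec_max([66, 61])
= compare 66 with rec_max([61])
Base: rec_max([61]) = 61
compare 66 with 61: max = 66
compare 32 with 66: max = 66
compare 76 with 66: max = 76
compare 17 with 76: max = 76
compare 16 with 76: max = 76
= 76


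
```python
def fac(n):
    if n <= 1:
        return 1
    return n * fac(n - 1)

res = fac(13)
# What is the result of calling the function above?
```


fac(13)
= 13 * fac(12)
= 13 * 12 * fac(11)
= 13 * 12 * 11 * fac(10)
= 13 * 12 * 11 * 10 * fac(9)
= 13 * 12 * 11 * 10 * 9 * fac(8)
= 13 * 12 * 11 * 10 * 9 * 8 * fac(7)
= 13 * 12 * 11 * 10 * 9 * 8 * 7 * fac(6)
= 13 * 12 * 11 * 10 * 9 * 8 * 7 * 6 * fac(5)
= 13 * 12 * 11 * 10 * 9 * 8 * 7 * 6 * 5 * fac(4)
= 13 * 12 * 11 * 10 * 9 * 8 * 7 * 6 * 5 * 4 * fac(3)
= 13 * 12 * 11 * 10 * 9 * 8 * 7 * 6 * 5 * 4 * 3 * fac(2)
= 13 * 12 * 11 * 10 * 9 * 8 * 7 * 6 * 5 * 4 * 3 * 2 * fac(1)
= 13 * 12 * 11 * 10 * 9 * 8 * 7 * 6 * 5 * 4 * 3 * 2 * 1
= 6227020800


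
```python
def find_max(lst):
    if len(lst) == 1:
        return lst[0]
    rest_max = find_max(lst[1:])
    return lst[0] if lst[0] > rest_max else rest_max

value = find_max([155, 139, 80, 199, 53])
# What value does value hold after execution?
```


find_max([155, 139, 80, 199, 53])
= compare 155 with find_max([139, 80, 199, 53])
= compare 139 with find_max([80, 199, 53])
= compare 80 with find_max([199, 53])
= compare 199 with find_max([53])
Base: find_max([53]) = 53
compare 199 with 53: max = 199
compare 80 with 199: max = 199
compare 139 with 199: max = 199
compare 155 with 199: max = 199
= 199


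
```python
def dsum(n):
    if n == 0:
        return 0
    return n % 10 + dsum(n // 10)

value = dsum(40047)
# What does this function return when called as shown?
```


dsum(40047)
= 7 + dsum(4004)
= 7 + 4 + dsum(400)
= 7 + 4 + 0 + dsum(40)
= 7 + 4 + 0 + 0 + dsum(4)
= 7 + 4 + 0 + 0 + 4 + dsum(0)
= 7 + 4 + 0 + 0 + 4 + 0
= 15


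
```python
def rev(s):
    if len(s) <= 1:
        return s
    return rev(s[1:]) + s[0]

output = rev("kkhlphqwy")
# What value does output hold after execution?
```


rev("kkhlphqwy")
= rev("khlphqwy") + "k"
= rev("hlphqwy") + "k" + "k"
= rev("lphqwy") + "h" + "k" + "k"
= rev("phqwy") + "l" + "h" + "k" + "k"
= rev("hqwy") + "p" + "l" + "h" + "k" + "k"
= rev("qwy") + "h" + "p" + "l" + "h" + "k" + "k"
= rev("wy") + "q" + "h" + "p" + "l" + "h" + "k" + "k"
= rev("y") + "w" + "q" + "h" + "p" + "l" + "h" + "k" + "k"
= "y" + "w" + "q" + "h" + "p" + "l" + "h" + "k" + "k"
= "ywqhplhkk"


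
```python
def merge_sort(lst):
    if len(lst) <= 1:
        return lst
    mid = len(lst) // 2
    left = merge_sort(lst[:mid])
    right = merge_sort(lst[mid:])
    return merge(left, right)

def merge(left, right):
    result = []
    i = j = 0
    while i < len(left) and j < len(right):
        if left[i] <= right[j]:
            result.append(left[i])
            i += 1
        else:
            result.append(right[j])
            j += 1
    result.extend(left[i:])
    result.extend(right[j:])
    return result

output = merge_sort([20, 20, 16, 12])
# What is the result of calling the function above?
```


merge_sort([20, 20, 16, 12])
Split into [20, 20] and [16, 12]
Left sorted: [20, 20]
Right sorted: [12, 16]
Merge [20, 20] and [12, 16]
= [12, 16, 20, 20]


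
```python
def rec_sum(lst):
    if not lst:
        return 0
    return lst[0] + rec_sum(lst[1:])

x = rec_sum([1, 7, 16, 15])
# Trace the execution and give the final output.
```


rec_sum([1, 7, 16, 15])
= 1 + rec_sum([7, 16, 15])
= 1 + 7 + rec_sum([16, 15])
= 1 + 7 + 16 + rec_sum([15])
= 1 + 7 + 16 + 15 + rec_sum([])
= 1 + 7 + 16 + 15 + 0
= 39


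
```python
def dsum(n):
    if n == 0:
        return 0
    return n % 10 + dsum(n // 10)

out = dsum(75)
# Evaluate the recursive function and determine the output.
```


dsum(75)
= 5 + dsum(7)
= 5 + 7 + dsum(0)
= 5 + 7 + 0
= 12


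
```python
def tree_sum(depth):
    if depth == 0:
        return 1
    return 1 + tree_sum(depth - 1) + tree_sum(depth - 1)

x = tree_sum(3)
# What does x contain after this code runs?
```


tree_sum(3)
= 1 + tree_sum(2) + tree_sum(2)
= 1 + 2 * tree_sum(2)
tree_sum(k) = 2^(k+1) - 1
tree_sum(0) = 1
tree_sum(1) = 3
tree_sum(2) = 7
tree_sum(3) = 15
tree_sum(3) = 2^4 - 1 = 15


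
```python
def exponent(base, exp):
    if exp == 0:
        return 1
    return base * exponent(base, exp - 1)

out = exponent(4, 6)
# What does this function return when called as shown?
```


exponent(4, 6)
= 4 * exponent(4, 5)
= 4 * 4 * exponent(4, 4)
= 4 * 4 * 4 * exponent(4, 3)
= 4 * 4 * 4 * 4 * exponent(4, 2)
= 4 * 4 * 4 * 4 * 4 * exponent(4, 1)
= 4 * 4 * 4 * 4 * 4 * 4 * exponent(4, 0)
= 4 * 4 * 4 * 4 * 4 * 4 * 1
= 4096


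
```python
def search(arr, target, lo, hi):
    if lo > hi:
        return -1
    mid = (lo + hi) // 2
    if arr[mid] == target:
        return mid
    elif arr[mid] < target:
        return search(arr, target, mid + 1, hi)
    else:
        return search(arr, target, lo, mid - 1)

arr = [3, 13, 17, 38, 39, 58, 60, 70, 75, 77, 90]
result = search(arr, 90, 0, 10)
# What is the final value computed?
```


search(arr, 90, 0, 10)
lo=0, hi=10, mid=5, arr[mid]=58
58 < 90, search right half
lo=6, hi=10, mid=8, arr[mid]=75
75 < 90, search right half
lo=9, hi=10, mid=9, arr[mid]=77
77 < 90, search right half
lo=10, hi=10, mid=10, arr[mid]=90
arr[10] == 90, found at index 10
= 10


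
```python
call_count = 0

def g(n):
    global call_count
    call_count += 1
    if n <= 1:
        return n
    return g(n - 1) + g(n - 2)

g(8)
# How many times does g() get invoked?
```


g(8) calls g(7) and g(6); each non-base call branches into two more.
Let C(k) = total number of calls made by g(k), including the call to g(k) itself.
Base cases: C(0) = 1, C(1) = 1
Recurrence: C(k) = 1 + C(k-1) + C(k-2)
  C(2) = 1 + C(1) + C(0) = 1 + 1 + 1 = 3
  C(3) = 1 + C(2) + C(1) = 1 + 3 + 1 = 5
  C(4) = 1 + C(3) + C(2) = 1 + 5 + 3 = 9
  C(5) = 1 + C(4) + C(3) = 1 + 9 + 5 = 15
  C(6) = 1 + C(5) + C(4) = 1 + 15 + 9 = 25
  C(7) = 1 + C(6) + C(5) = 1 + 25 + 15 = 41
  C(8) = 1 + C(7) + C(6) = 1 + 41 + 25 = 67
Total calls = C(8) = 67


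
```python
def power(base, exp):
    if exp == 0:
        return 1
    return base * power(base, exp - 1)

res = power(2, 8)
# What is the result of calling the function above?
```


power(2, 8)
= 2 * power(2, 7)
= 2 * 2 * power(2, 6)
= 2 * 2 * 2 * power(2, 5)
= 2 * 2 * 2 * 2 * power(2, 4)
= 2 * 2 * 2 * 2 * 2 * power(2, 3)
= 2 * 2 * 2 * 2 * 2 * 2 * power(2, 2)
= 2 * 2 * 2 * 2 * 2 * 2 * 2 * power(2, 1)
= 2 * 2 * 2 * 2 * 2 * 2 * 2 * 2 * power(2, 0)
= 2 * 2 * 2 * 2 * 2 * 2 * 2 * 2 * 1
= 256


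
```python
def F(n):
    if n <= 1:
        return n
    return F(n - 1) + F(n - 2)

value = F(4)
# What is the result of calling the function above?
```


F(4)
= F(3) + F(2)
= (F(2) + F(1)) + F(2)
Computing bottom-up: F(0)=0, F(1)=1, F(2)=1, F(3)=2, F(4)=3
= 3


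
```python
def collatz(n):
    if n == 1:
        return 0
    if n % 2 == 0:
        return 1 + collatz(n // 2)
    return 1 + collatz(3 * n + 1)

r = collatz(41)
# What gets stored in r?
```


collatz(41)
41 is odd -> 3*41+1 = 124 -> collatz(124)
124 is even -> collatz(62)
62 is even -> collatz(31)
31 is odd -> 3*31+1 = 94 -> collatz(94)
94 is even -> collatz(47)
47 is odd -> 3*47+1 = 142 -> collatz(142)
142 is even -> collatz(71)
71 is odd -> 3*71+1 = 214 -> collatz(214)
214 is even -> collatz(107)
107 is odd -> 3*107+1 = 322 -> collatz(322)
322 is even -> collatz(161)
161 is odd -> 3*161+1 = 484 -> collatz(484)
484 is even -> collatz(242)
242 is even -> collatz(121)
121 is odd -> 3*121+1 = 364 -> collatz(364)
364 is even -> collatz(182)
182 is even -> collatz(91)
91 is odd -> 3*91+1 = 274 -> collatz(274)
274 is even -> collatz(137)
137 is odd -> 3*137+1 = 412 -> collatz(412)
412 is even -> collatz(206)
206 is even -> collatz(103)
103 is odd -> 3*103+1 = 310 -> collatz(310)
310 is even -> collatz(155)
155 is odd -> 3*155+1 = 466 -> collatz(466)
466 is even -> collatz(233)
233 is odd -> 3*233+1 = 700 -> collatz(700)
700 is even -> collatz(350)
350 is even -> collatz(175)
175 is odd -> 3*175+1 = 526 -> collatz(526)
526 is even -> collatz(263)
263 is odd -> 3*263+1 = 790 -> collatz(790)
790 is even -> collatz(395)
395 is odd -> 3*395+1 = 1186 -> collatz(1186)
1186 is even -> collatz(593)
593 is odd -> 3*593+1 = 1780 -> collatz(1780)
1780 is even -> collatz(890)
890 is even -> collatz(445)
445 is odd -> 3*445+1 = 1336 -> collatz(1336)
1336 is even -> collatz(668)
668 is even -> collatz(334)
334 is even -> collatz(167)
167 is odd -> 3*167+1 = 502 -> collatz(502)
502 is even -> collatz(251)
251 is odd -> 3*251+1 = 754 -> collatz(754)
754 is even -> collatz(377)
377 is odd -> 3*377+1 = 1132 -> collatz(1132)
1132 is even -> collatz(566)
566 is even -> collatz(283)
283 is odd -> 3*283+1 = 850 -> collatz(850)
850 is even -> collatz(425)
425 is odd -> 3*425+1 = 1276 -> collatz(1276)
1276 is even -> collatz(638)
638 is even -> collatz(319)
319 is odd -> 3*319+1 = 958 -> collatz(958)
958 is even -> collatz(479)
479 is odd -> 3*479+1 = 1438 -> collatz(1438)
1438 is even -> collatz(719)
719 is odd -> 3*719+1 = 2158 -> collatz(2158)
2158 is even -> collatz(1079)
1079 is odd -> 3*1079+1 = 3238 -> collatz(3238)
3238 is even -> collatz(1619)
1619 is odd -> 3*1619+1 = 4858 -> collatz(4858)
4858 is even -> collatz(2429)
2429 is odd -> 3*2429+1 = 7288 -> collatz(7288)
7288 is even -> collatz(3644)
3644 is even -> collatz(1822)
1822 is even -> collatz(911)
911 is odd -> 3*911+1 = 2734 -> collatz(2734)
2734 is even -> collatz(1367)
1367 is odd -> 3*1367+1 = 4102 -> collatz(4102)
4102 is even -> collatz(2051)
2051 is odd -> 3*2051+1 = 6154 -> collatz(6154)
6154 is even -> collatz(3077)
3077 is odd -> 3*3077+1 = 9232 -> collatz(9232)
9232 is even -> collatz(4616)
4616 is even -> collatz(2308)
2308 is even -> collatz(1154)
1154 is even -> collatz(577)
577 is odd -> 3*577+1 = 1732 -> collatz(1732)
1732 is even -> collatz(866)
866 is even -> collatz(433)
433 is odd -> 3*433+1 = 1300 -> collatz(1300)
1300 is even -> collatz(650)
650 is even -> collatz(325)
325 is odd -> 3*325+1 = 976 -> collatz(976)
976 is even -> collatz(488)
488 is even -> collatz(244)
244 is even -> collatz(122)
122 is even -> collatz(61)
61 is odd -> 3*61+1 = 184 -> collatz(184)
184 is even -> collatz(92)
92 is even -> collatz(46)
46 is even -> collatz(23)
23 is odd -> 3*23+1 = 70 -> collatz(70)
70 is even -> collatz(35)
35 is odd -> 3*35+1 = 106 -> collatz(106)
106 is even -> collatz(53)
53 is odd -> 3*53+1 = 160 -> collatz(160)
160 is even -> collatz(80)
80 is even -> collatz(40)
40 is even -> collatz(20)
20 is even -> collatz(10)
10 is even -> collatz(5)
5 is odd -> 3*5+1 = 16 -> collatz(16)
16 is even -> collatz(8)
8 is even -> collatz(4)
4 is even -> collatz(2)
2 is even -> collatz(1)
Reached 1 after 109 steps
= 109
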